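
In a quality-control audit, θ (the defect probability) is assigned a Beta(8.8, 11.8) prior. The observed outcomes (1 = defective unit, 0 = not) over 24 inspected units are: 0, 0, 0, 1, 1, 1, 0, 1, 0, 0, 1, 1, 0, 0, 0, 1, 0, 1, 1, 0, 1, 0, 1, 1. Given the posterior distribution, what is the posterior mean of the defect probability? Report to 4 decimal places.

0.4664

The Beta prior is conjugate to a Binomial/Bernoulli likelihood; the update adds successes to α and failures to β.
Posterior: Beta(α+k, β+n−k) = Beta(8.8+12, 11.8+12) = Beta(20.8, 23.8).
Posterior mean = α/(α+β) = 20.8/44.6 = 0.4664.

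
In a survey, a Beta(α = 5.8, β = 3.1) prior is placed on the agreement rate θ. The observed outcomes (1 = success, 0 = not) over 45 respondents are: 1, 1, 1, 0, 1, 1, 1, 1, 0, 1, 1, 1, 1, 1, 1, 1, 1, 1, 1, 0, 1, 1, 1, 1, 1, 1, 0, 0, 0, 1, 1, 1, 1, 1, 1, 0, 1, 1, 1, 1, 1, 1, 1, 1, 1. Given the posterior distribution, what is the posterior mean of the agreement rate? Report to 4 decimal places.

The Beta prior is conjugate to a Binomial/Bernoulli likelihood; the update adds successes to α and failures to β.
Posterior: Beta(α+k, β+n−k) = Beta(5.8+38, 3.1+7) = Beta(43.8, 10.1).
Posterior mean = α/(α+β) = 43.8/53.9 = 0.8126.

0.8126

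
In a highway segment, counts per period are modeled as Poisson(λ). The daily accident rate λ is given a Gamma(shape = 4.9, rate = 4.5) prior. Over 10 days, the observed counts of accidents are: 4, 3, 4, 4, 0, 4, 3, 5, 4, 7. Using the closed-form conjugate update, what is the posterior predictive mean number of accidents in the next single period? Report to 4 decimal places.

2.9586

With a Gamma(shape α, rate β) prior, the Poisson likelihood is conjugate: the posterior is Gamma(α + ΣXᵢ, β + n).
Sum of counts S = 38 over n = 10 days.
Posterior: Gamma(α+S, β+n) = Gamma(4.9+38, 4.5+10) = Gamma(42.9, 14.5).
The predictive distribution for one future period is NegBinom with mean α/β = 2.9586.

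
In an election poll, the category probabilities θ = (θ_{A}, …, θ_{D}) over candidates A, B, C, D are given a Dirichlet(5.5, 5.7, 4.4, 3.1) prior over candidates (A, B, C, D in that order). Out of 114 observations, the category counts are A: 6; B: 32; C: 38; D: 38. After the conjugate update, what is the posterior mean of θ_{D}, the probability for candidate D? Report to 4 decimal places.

0.3097

The Dirichlet prior is conjugate to the Multinomial likelihood: each posterior αⱼ = prior αⱼ + observed count nⱼ.
Posterior concentration: (11.5, 37.7, 42.4, 41.1), total = 132.7.
E[θ_{D}|data] = α_{D}/Σα = 41.1/132.7 = 0.3097.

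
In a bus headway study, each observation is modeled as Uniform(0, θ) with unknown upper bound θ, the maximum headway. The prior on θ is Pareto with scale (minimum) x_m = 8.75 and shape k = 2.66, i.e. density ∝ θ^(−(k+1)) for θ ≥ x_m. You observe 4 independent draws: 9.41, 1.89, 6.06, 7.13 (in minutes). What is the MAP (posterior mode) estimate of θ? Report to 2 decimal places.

9.41

A Pareto(scale x_m, shape k) prior on the upper bound θ of Uniform(0, θ) is conjugate: posterior is Pareto(max(x_m, max xᵢ), k + n).
Sample maximum = 9.41; prior scale x_m = 8.75 → posterior scale = max = 9.41.
Posterior shape = 2.66 + 4 = 6.66.
The Pareto density is decreasing on [x_m, ∞), so the mode is x_m = 9.41.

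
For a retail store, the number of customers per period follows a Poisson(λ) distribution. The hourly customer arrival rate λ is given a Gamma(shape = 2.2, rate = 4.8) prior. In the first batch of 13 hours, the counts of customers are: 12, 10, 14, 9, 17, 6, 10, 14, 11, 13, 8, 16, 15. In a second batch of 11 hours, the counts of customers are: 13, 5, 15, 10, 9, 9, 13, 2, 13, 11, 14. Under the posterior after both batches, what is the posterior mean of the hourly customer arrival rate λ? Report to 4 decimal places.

With a Gamma(shape α, rate β) prior, the Poisson likelihood is conjugate: the posterior is Gamma(α + ΣXᵢ, β + n).
Batch 1: sum of counts S = 155 over n = 13 hours.
After batch 1: Gamma(α+S, β+n) = Gamma(2.2+155, 4.8+13) = Gamma(157.2, 17.8).
Batch 2: sum of counts S = 114 over n = 11 hours.
After batch 2: Gamma(α+S, β+n) = Gamma(157.2+114, 17.8+11) = Gamma(271.2, 28.8).
Posterior mean = α/β = 271.2/28.8 = 9.4167.

9.4167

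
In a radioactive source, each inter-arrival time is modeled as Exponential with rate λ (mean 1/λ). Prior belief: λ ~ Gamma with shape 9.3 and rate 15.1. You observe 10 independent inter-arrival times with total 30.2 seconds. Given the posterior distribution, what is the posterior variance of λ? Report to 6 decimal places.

0.009405

With a Gamma(shape α, rate β) prior on the exponential rate λ, the posterior after n observations with total T = Σxᵢ is Gamma(α+n, β+T).
Posterior: Gamma(9.3+10, 15.1+30.2) = Gamma(19.3, 45.3).
Var = α/β² = 0.009405.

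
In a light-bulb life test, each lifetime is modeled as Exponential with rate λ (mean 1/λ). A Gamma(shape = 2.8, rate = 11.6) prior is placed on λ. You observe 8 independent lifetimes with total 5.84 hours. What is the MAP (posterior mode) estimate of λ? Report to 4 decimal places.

With a Gamma(shape α, rate β) prior on the exponential rate λ, the posterior after n observations with total T = Σxᵢ is Gamma(α+n, β+T).
Posterior: Gamma(2.8+8, 11.6+5.84) = Gamma(10.8, 17.44).
Mode = (α−1)/β = 0.5619.

0.5619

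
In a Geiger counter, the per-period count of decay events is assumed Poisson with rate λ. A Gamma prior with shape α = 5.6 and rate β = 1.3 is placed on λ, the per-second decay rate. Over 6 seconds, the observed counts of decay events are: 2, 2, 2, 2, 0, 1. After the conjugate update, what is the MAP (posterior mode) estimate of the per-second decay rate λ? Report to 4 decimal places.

With a Gamma(shape α, rate β) prior, the Poisson likelihood is conjugate: the posterior is Gamma(α + ΣXᵢ, β + n).
Sum of counts S = 9 over n = 6 seconds.
Posterior: Gamma(α+S, β+n) = Gamma(5.6+9, 1.3+6) = Gamma(14.6, 7.3).
Mode of Gamma(α,β) for α≥1 is (α−1)/β = 13.6/7.3 = 1.8630.

1.8630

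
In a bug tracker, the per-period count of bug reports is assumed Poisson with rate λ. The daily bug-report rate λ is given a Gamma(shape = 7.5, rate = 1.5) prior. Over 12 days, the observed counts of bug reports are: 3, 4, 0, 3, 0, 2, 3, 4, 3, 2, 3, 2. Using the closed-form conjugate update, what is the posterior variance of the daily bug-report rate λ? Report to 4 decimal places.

0.2003

With a Gamma(shape α, rate β) prior, the Poisson likelihood is conjugate: the posterior is Gamma(α + ΣXᵢ, β + n).
Sum of counts S = 29 over n = 12 days.
Posterior: Gamma(α+S, β+n) = Gamma(7.5+29, 1.5+12) = Gamma(36.5, 13.5).
Var = α/β² = 36.5/13.5² = 0.2003.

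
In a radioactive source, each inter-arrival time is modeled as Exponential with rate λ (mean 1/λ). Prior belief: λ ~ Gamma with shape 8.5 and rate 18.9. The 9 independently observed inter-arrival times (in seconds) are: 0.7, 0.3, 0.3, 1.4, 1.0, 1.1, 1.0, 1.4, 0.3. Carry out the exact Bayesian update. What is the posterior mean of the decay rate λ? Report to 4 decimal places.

0.6629

With a Gamma(shape α, rate β) prior on the exponential rate λ, the posterior after n observations with total T = Σxᵢ is Gamma(α+n, β+T).
Sum of observations T = 7.5 seconds; n = 9.
Posterior: Gamma(8.5+9, 18.9+7.5) = Gamma(17.5, 26.4).
Posterior mean of λ = α/β = 17.5/26.4 = 0.6629.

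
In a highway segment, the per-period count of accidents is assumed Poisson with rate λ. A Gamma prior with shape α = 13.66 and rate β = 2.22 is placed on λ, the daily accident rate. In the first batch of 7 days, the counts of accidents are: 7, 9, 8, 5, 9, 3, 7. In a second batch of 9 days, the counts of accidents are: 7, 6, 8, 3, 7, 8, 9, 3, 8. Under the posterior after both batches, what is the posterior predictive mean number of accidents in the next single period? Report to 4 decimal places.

6.6224

With a Gamma(shape α, rate β) prior, the Poisson likelihood is conjugate: the posterior is Gamma(α + ΣXᵢ, β + n).
Batch 1: sum of counts S = 48 over n = 7 days.
After batch 1: Gamma(α+S, β+n) = Gamma(13.66+48, 2.22+7) = Gamma(61.66, 9.22).
Batch 2: sum of counts S = 59 over n = 9 days.
After batch 2: Gamma(α+S, β+n) = Gamma(61.66+59, 9.22+9) = Gamma(120.66, 18.22).
The predictive distribution for one future period is NegBinom with mean α/β = 6.6224.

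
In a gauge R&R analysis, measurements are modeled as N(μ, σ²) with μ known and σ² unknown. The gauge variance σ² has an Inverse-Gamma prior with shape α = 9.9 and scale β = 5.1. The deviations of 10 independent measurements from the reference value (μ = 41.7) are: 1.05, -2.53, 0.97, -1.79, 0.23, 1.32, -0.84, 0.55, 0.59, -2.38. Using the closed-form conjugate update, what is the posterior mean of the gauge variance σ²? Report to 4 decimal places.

With known mean μ and an Inverse-Gamma(α, β) prior on σ², the Normal likelihood is conjugate: posterior is Inv-Gamma(α + n/2, β + Σ(xᵢ−μ)²/2).
Σ(xᵢ−μ)² = (1.05)² + (-2.53)² + (0.97)² + (-1.79)² + (0.23)² + (1.32)² + (-0.84)² + (0.55)² + (0.59)² + (-2.38)² = 20.4643.
Posterior: Inv-Gamma(9.9 + 10/2, 5.1 + 20.4643/2) = Inv-Gamma(14.90, 15.33215).
E[σ²|data] = β/(α−1) = 15.33215/13.90 = 1.1030.

1.1030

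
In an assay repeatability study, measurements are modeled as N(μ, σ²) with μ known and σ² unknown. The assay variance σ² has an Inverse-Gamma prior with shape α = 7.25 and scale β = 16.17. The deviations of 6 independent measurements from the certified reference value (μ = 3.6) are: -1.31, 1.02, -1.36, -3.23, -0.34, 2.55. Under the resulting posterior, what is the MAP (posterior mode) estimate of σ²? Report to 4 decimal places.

With known mean μ and an Inverse-Gamma(α, β) prior on σ², the Normal likelihood is conjugate: posterior is Inv-Gamma(α + n/2, β + Σ(xᵢ−μ)²/2).
Σ(xᵢ−μ)² = (-1.31)² + (1.02)² + (-1.36)² + (-3.23)² + (-0.34)² + (2.55)² = 21.6571.
Posterior: Inv-Gamma(7.25 + 6/2, 16.17 + 21.6571/2) = Inv-Gamma(10.25, 26.99855).
Mode = β/(α+1) = 26.99855/11.25 = 2.3999.

2.3999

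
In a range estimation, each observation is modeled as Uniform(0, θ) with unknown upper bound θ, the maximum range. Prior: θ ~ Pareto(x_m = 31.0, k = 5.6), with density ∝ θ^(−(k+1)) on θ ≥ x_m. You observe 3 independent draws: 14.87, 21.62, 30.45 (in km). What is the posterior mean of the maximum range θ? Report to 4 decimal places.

A Pareto(scale x_m, shape k) prior on the upper bound θ of Uniform(0, θ) is conjugate: posterior is Pareto(max(x_m, max xᵢ), k + n).
Sample maximum = 30.45; prior scale x_m = 31.0 → posterior scale = max = 31.00.
Posterior shape = 5.6 + 3 = 8.6.
E[θ|data] = k·x_m/(k−1) = 8.6·31.00/7.6 = 35.0789.

35.0789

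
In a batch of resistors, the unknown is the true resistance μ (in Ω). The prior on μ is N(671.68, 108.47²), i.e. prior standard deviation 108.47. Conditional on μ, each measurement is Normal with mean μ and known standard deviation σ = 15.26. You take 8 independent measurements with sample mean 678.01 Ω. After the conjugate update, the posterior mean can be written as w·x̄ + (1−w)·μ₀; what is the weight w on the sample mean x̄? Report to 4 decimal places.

0.9975

For Normal data with known variance σ², a Normal(μ₀, σ₀²) prior on μ is conjugate. Posterior precision = 1/σ₀² + n/σ²; posterior mean is the precision-weighted average of μ₀ and x̄.
σ₀² = 108.47² = 11765.7409, σ² = 15.26² = 232.8676. Prior precision 1/σ₀² = 1/11765.7409; data precision n/σ² = 8/232.8676.
w = (n/σ²)/(1/σ₀² + n/σ²) = n·σ₀²/(σ² + n·σ₀²) = 8·11765.7409/(232.8676 + 8·11765.7409) = 94125.9272/94358.7948 = 0.9975.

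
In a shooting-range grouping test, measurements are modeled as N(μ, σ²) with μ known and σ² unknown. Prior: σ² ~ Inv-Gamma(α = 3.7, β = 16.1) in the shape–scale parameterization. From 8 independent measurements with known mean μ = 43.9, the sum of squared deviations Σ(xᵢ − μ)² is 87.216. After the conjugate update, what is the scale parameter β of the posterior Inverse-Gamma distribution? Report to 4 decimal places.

59.7080

With known mean μ and an Inverse-Gamma(α, β) prior on σ², the Normal likelihood is conjugate: posterior is Inv-Gamma(α + n/2, β + Σ(xᵢ−μ)²/2).
Posterior: Inv-Gamma(3.7 + 8/2, 16.1 + 87.216/2) = Inv-Gamma(7.70, 59.7080).
Posterior β = 59.7080.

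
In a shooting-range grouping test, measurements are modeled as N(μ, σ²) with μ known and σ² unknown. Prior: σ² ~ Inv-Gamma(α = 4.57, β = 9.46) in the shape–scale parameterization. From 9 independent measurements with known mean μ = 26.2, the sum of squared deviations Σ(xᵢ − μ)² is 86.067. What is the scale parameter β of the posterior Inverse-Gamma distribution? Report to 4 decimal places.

With known mean μ and an Inverse-Gamma(α, β) prior on σ², the Normal likelihood is conjugate: posterior is Inv-Gamma(α + n/2, β + Σ(xᵢ−μ)²/2).
Posterior: Inv-Gamma(4.57 + 9/2, 9.46 + 86.067/2) = Inv-Gamma(9.07, 52.4935).
Posterior β = 52.4935.

52.4935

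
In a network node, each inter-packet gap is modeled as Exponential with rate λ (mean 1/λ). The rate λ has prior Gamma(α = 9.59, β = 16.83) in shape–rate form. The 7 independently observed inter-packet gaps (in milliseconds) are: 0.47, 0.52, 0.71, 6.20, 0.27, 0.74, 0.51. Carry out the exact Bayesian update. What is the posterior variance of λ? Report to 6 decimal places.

With a Gamma(shape α, rate β) prior on the exponential rate λ, the posterior after n observations with total T = Σxᵢ is Gamma(α+n, β+T).
Sum of observations T = 9.42 milliseconds; n = 7.
Posterior: Gamma(9.59+7, 16.83+9.42) = Gamma(16.59, 26.25).
Var = α/β² = 0.024076.

0.024076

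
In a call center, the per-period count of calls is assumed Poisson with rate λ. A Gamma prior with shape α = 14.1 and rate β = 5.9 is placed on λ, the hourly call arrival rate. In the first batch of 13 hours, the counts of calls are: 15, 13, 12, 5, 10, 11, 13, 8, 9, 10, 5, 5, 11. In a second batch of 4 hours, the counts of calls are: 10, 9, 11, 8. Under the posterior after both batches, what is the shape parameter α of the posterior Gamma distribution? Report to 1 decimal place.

With a Gamma(shape α, rate β) prior, the Poisson likelihood is conjugate: the posterior is Gamma(α + ΣXᵢ, β + n).
Batch 1: sum of counts S = 127 over n = 13 hours.
After batch 1: Gamma(α+S, β+n) = Gamma(14.1+127, 5.9+13) = Gamma(141.1, 18.9).
Batch 2: sum of counts S = 38 over n = 4 hours.
After batch 2: Gamma(α+S, β+n) = Gamma(141.1+38, 18.9+4) = Gamma(179.1, 22.9).
Posterior α = 179.1.

179.1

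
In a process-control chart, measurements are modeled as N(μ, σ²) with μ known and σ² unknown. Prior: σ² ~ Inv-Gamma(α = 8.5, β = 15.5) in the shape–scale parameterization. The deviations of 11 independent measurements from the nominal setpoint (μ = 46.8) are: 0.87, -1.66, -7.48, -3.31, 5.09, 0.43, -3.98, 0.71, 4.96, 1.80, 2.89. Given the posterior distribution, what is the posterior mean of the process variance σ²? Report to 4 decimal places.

With known mean μ and an Inverse-Gamma(α, β) prior on σ², the Normal likelihood is conjugate: posterior is Inv-Gamma(α + n/2, β + Σ(xᵢ−μ)²/2).
Σ(xᵢ−μ)² = (0.87)² + (-1.66)² + (-7.48)² + (-3.31)² + (5.09)² + (0.43)² + (-3.98)² + (0.71)² + (4.96)² + (1.80)² + (2.89)² = 149.0502.
Posterior: Inv-Gamma(8.5 + 11/2, 15.5 + 149.0502/2) = Inv-Gamma(14.00, 90.02510).
E[σ²|data] = β/(α−1) = 90.02510/13.00 = 6.9250.

6.9250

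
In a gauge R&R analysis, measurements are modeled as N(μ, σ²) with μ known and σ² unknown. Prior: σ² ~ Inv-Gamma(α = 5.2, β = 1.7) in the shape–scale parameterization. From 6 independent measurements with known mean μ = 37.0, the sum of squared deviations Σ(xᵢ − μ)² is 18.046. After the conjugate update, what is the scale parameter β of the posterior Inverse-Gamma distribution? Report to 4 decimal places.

With known mean μ and an Inverse-Gamma(α, β) prior on σ², the Normal likelihood is conjugate: posterior is Inv-Gamma(α + n/2, β + Σ(xᵢ−μ)²/2).
Posterior: Inv-Gamma(5.2 + 6/2, 1.7 + 18.046/2) = Inv-Gamma(8.20, 10.7230).
Posterior β = 10.7230.

10.7230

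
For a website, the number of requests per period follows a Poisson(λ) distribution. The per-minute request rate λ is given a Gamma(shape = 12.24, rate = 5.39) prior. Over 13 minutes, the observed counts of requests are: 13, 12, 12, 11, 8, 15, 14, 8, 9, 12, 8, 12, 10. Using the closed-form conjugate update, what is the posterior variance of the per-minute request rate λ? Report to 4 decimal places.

With a Gamma(shape α, rate β) prior, the Poisson likelihood is conjugate: the posterior is Gamma(α + ΣXᵢ, β + n).
Sum of counts S = 144 over n = 13 minutes.
Posterior: Gamma(α+S, β+n) = Gamma(12.24+144, 5.39+13) = Gamma(156.24, 18.39).
Var = α/β² = 156.24/18.39² = 0.4620.

0.4620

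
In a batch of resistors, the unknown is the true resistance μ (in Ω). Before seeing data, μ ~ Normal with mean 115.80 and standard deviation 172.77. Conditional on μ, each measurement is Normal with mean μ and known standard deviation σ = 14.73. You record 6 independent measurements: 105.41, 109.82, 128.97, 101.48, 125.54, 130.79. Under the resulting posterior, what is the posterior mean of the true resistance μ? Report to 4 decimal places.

For Normal data with known variance σ², a Normal(μ₀, σ₀²) prior on μ is conjugate. Posterior precision = 1/σ₀² + n/σ²; posterior mean is the precision-weighted average of μ₀ and x̄.
Σxᵢ = 105.41 + 109.82 + 128.97 + 101.48 + 125.54 + 130.79 = 702.01, so n·x̄ = 702.01.
σ₀² = 172.77² = 29849.4729, σ² = 14.73² = 216.9729; σ² + n·σ₀² = 216.9729 + 6·29849.4729 = 179313.8103.
Posterior mean = (μ₀/σ₀² + n·x̄/σ²)/(1/σ₀² + n/σ²) = (σ²·μ₀ + σ₀²·n·x̄)/(σ² + n·σ₀²) = (216.9729·115.80 + 29849.4729·702.01)/179313.8103 = 20979753.932349/179313.8103 = 117.0002.

117.0002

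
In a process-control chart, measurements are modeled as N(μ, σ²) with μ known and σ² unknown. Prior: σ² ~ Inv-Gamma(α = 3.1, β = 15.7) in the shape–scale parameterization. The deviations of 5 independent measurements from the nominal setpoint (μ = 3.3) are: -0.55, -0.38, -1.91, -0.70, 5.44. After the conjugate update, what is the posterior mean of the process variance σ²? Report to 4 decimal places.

7.1281

With known mean μ and an Inverse-Gamma(α, β) prior on σ², the Normal likelihood is conjugate: posterior is Inv-Gamma(α + n/2, β + Σ(xᵢ−μ)²/2).
Σ(xᵢ−μ)² = (-0.55)² + (-0.38)² + (-1.91)² + (-0.70)² + (5.44)² = 34.1786.
Posterior: Inv-Gamma(3.1 + 5/2, 15.7 + 34.1786/2) = Inv-Gamma(5.60, 32.78930).
E[σ²|data] = β/(α−1) = 32.78930/4.60 = 7.1281.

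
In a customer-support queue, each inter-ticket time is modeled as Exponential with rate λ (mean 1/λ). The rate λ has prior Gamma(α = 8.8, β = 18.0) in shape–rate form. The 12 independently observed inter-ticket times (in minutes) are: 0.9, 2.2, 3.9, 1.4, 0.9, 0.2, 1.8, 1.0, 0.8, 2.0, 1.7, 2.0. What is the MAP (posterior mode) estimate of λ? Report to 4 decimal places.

With a Gamma(shape α, rate β) prior on the exponential rate λ, the posterior after n observations with total T = Σxᵢ is Gamma(α+n, β+T).
Sum of observations T = 18.8 minutes; n = 12.
Posterior: Gamma(8.8+12, 18.0+18.8) = Gamma(20.8, 36.8).
Mode = (α−1)/β = 0.5380.

0.5380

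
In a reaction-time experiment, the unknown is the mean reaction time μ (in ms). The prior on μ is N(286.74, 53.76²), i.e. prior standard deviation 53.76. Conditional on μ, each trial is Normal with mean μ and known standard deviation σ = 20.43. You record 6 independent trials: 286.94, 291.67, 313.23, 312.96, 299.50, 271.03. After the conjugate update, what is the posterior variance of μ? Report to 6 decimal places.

67.929130

For Normal data with known variance σ², a Normal(μ₀, σ₀²) prior on μ is conjugate. Posterior precision = 1/σ₀² + n/σ²; posterior mean is the precision-weighted average of μ₀ and x̄.
σ₀² = 53.76² = 2890.1376, σ² = 20.43² = 417.3849; σ² + n·σ₀² = 417.3849 + 6·2890.1376 = 17758.2105.
Posterior precision = 1/σ₀² + n/σ² = 1/2890.1376 + 6/417.3849 = (σ² + n·σ₀²)/(σ₀²σ²) = 17758.2105/(2890.1376·417.3849); posterior variance σₙ² = σ₀²σ²/(σ² + n·σ₀²) = 2890.1376·417.3849/17758.2105 = 67.929130.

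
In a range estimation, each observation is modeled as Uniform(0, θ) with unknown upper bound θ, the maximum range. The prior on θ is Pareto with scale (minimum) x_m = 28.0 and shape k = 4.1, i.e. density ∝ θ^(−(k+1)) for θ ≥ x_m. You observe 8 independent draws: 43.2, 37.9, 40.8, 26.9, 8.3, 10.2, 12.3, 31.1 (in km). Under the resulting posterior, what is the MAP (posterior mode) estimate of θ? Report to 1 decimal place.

43.2

A Pareto(scale x_m, shape k) prior on the upper bound θ of Uniform(0, θ) is conjugate: posterior is Pareto(max(x_m, max xᵢ), k + n).
Sample maximum = 43.2; prior scale x_m = 28.0 → posterior scale = max = 43.2.
Posterior shape = 4.1 + 8 = 12.1.
The Pareto density is decreasing on [x_m, ∞), so the mode is x_m = 43.2.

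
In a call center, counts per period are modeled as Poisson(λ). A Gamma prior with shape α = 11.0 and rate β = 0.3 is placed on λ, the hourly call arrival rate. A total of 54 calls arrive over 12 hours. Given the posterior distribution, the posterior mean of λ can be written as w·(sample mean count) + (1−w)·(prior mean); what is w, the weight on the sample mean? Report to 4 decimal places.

With a Gamma(shape α, rate β) prior, the Poisson likelihood is conjugate: the posterior is Gamma(α + ΣXᵢ, β + n).
Posterior mean = (α₀+S)/(β₀+n) = [n/(β₀+n)]·(S/n) + [β₀/(β₀+n)]·(α₀/β₀), so only n and β₀ enter the weight.
Weight on data w = n/(β₀+n) = 12/(0.3+12) = 12/12.3 = 0.9756.

0.9756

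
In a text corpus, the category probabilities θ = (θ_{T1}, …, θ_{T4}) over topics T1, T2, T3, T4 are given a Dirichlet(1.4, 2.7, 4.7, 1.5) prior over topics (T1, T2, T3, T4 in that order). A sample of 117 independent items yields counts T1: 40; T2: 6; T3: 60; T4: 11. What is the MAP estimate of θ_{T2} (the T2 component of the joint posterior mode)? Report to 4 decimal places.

The Dirichlet prior is conjugate to the Multinomial likelihood: each posterior αⱼ = prior αⱼ + observed count nⱼ.
Posterior concentration: (41.4, 8.7, 64.7, 12.5), total = 127.3.
Joint mode component: (α_{T2}−1)/(Σα−K) = 7.7/123.3 = 0.0624.

0.0624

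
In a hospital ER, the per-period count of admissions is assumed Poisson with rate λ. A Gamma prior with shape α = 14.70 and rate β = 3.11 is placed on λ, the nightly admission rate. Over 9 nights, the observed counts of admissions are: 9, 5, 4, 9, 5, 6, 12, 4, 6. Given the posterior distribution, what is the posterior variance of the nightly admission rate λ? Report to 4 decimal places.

With a Gamma(shape α, rate β) prior, the Poisson likelihood is conjugate: the posterior is Gamma(α + ΣXᵢ, β + n).
Sum of counts S = 60 over n = 9 nights.
Posterior: Gamma(α+S, β+n) = Gamma(14.70+60, 3.11+9) = Gamma(74.70, 12.11).
Var = α/β² = 74.70/12.11² = 0.5094.

0.5094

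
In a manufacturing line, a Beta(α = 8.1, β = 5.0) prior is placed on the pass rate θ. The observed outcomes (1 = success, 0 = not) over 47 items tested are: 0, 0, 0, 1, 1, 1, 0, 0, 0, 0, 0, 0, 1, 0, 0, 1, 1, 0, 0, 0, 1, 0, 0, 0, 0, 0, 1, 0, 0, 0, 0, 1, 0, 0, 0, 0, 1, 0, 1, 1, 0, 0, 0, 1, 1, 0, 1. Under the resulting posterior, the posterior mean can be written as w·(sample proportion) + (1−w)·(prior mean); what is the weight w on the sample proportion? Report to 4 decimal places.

The Beta prior is conjugate to a Binomial/Bernoulli likelihood; the update adds successes to α and failures to β.
Posterior mean = (α₀+k)/(α₀+β₀+n) = [n/(α₀+β₀+n)]·(k/n) + [(α₀+β₀)/(α₀+β₀+n)]·α₀/(α₀+β₀), so only n and the prior enter the weight.
The weight on the data is w = n/(α₀+β₀+n) = 47/(8.1+5.0+47) = 47/60.1 = 0.7820.

0.7820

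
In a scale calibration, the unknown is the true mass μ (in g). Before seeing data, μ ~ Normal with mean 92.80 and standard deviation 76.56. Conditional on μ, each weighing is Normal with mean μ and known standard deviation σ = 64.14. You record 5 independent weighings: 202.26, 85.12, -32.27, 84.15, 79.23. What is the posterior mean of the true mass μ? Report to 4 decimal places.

84.8184

For Normal data with known variance σ², a Normal(μ₀, σ₀²) prior on μ is conjugate. Posterior precision = 1/σ₀² + n/σ²; posterior mean is the precision-weighted average of μ₀ and x̄.
Σxᵢ = 202.26 + 85.12 + (-32.27) + 84.15 + 79.23 = 418.49, so n·x̄ = 418.49.
σ₀² = 76.56² = 5861.4336, σ² = 64.14² = 4113.9396; σ² + n·σ₀² = 4113.9396 + 5·5861.4336 = 33421.1076.
Posterior mean = (μ₀/σ₀² + n·x̄/σ²)/(1/σ₀² + n/σ²) = (σ²·μ₀ + σ₀²·n·x̄)/(σ² + n·σ₀²) = (4113.9396·92.80 + 5861.4336·418.49)/33421.1076 = 2834724.942144/33421.1076 = 84.8184.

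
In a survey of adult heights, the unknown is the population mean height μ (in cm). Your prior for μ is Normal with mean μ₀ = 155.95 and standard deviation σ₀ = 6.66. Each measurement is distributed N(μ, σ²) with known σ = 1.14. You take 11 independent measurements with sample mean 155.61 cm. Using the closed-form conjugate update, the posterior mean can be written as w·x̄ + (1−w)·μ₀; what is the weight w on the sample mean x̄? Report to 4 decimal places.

For Normal data with known variance σ², a Normal(μ₀, σ₀²) prior on μ is conjugate. Posterior precision = 1/σ₀² + n/σ²; posterior mean is the precision-weighted average of μ₀ and x̄.
σ₀² = 6.66² = 44.3556, σ² = 1.14² = 1.2996. Prior precision 1/σ₀² = 1/44.3556; data precision n/σ² = 11/1.2996.
w = (n/σ²)/(1/σ₀² + n/σ²) = n·σ₀²/(σ² + n·σ₀²) = 11·44.3556/(1.2996 + 11·44.3556) = 487.9116/489.2112 = 0.9973.

0.9973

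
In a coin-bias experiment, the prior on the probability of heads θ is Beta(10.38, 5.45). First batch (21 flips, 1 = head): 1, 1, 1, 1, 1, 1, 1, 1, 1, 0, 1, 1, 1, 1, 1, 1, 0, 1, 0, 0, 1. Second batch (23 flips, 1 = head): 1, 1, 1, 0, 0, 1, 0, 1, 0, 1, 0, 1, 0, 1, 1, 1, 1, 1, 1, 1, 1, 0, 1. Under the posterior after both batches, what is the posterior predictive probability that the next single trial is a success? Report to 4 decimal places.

0.7251

The Beta prior is conjugate to a Binomial/Bernoulli likelihood; the update adds successes to α and failures to β.
After batch 1: Beta(10.38+17, 5.45+4) = Beta(27.38, 9.45).
After batch 2: Beta(27.38+16, 9.45+7) = Beta(43.38, 16.45).
For a single future Bernoulli trial, P(success | data) = α/(α+β) = 0.7251.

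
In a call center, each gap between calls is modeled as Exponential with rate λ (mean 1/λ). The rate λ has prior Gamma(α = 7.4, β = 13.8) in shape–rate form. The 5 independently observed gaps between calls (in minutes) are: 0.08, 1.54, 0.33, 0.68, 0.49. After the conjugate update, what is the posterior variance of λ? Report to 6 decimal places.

With a Gamma(shape α, rate β) prior on the exponential rate λ, the posterior after n observations with total T = Σxᵢ is Gamma(α+n, β+T).
Sum of observations T = 3.12 minutes; n = 5.
Posterior: Gamma(7.4+5, 13.8+3.12) = Gamma(12.4, 16.92).
Var = α/β² = 0.043313.

0.043313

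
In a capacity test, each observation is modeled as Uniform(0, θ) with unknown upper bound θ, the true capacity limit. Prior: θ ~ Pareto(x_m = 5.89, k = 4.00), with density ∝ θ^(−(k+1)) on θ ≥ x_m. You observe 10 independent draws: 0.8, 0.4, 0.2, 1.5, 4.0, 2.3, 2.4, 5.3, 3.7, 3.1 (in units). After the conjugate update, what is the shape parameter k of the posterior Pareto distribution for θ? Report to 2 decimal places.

14.00

A Pareto(scale x_m, shape k) prior on the upper bound θ of Uniform(0, θ) is conjugate: posterior is Pareto(max(x_m, max xᵢ), k + n).
Sample maximum = 5.3; prior scale x_m = 5.89 → posterior scale = max = 5.89.
Posterior shape = 4.00 + 10 = 14.00.
Posterior shape k = 14.00.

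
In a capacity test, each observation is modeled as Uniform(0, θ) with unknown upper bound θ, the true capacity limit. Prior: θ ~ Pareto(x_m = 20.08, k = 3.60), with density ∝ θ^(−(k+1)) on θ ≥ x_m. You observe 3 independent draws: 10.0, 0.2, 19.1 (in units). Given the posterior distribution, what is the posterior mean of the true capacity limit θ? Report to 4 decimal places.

A Pareto(scale x_m, shape k) prior on the upper bound θ of Uniform(0, θ) is conjugate: posterior is Pareto(max(x_m, max xᵢ), k + n).
Sample maximum = 19.1; prior scale x_m = 20.08 → posterior scale = max = 20.08.
Posterior shape = 3.60 + 3 = 6.60.
E[θ|data] = k·x_m/(k−1) = 6.60·20.08/5.60 = 23.6657.

23.6657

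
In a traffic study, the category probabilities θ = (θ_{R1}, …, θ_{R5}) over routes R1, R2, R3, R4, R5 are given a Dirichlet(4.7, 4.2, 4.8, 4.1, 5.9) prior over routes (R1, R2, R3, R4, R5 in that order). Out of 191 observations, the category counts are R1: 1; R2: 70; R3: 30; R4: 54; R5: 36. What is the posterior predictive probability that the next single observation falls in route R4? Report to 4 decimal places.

The Dirichlet prior is conjugate to the Multinomial likelihood: each posterior αⱼ = prior αⱼ + observed count nⱼ.
Posterior concentration: (5.7, 74.2, 34.8, 58.1, 41.9), total = 214.7.
P(next = R4 | data) = α_{R4}/Σα = 0.2706.

0.2706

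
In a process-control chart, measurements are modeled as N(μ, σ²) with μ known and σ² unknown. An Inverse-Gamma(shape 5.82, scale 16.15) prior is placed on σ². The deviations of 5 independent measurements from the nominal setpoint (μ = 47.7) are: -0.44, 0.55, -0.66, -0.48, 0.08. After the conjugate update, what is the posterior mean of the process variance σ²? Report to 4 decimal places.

2.2861

With known mean μ and an Inverse-Gamma(α, β) prior on σ², the Normal likelihood is conjugate: posterior is Inv-Gamma(α + n/2, β + Σ(xᵢ−μ)²/2).
Σ(xᵢ−μ)² = (-0.44)² + (0.55)² + (-0.66)² + (-0.48)² + (0.08)² = 1.1685.
Posterior: Inv-Gamma(5.82 + 5/2, 16.15 + 1.1685/2) = Inv-Gamma(8.32, 16.73425).
E[σ²|data] = β/(α−1) = 16.73425/7.32 = 2.2861.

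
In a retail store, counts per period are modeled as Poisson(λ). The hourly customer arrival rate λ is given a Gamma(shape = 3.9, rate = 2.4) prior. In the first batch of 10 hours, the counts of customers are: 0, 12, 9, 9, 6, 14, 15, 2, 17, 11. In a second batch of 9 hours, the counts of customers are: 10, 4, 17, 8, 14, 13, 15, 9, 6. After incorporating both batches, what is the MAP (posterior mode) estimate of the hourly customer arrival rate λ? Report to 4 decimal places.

9.0607

With a Gamma(shape α, rate β) prior, the Poisson likelihood is conjugate: the posterior is Gamma(α + ΣXᵢ, β + n).
Batch 1: sum of counts S = 95 over n = 10 hours.
After batch 1: Gamma(α+S, β+n) = Gamma(3.9+95, 2.4+10) = Gamma(98.9, 12.4).
Batch 2: sum of counts S = 96 over n = 9 hours.
After batch 2: Gamma(α+S, β+n) = Gamma(98.9+96, 12.4+9) = Gamma(194.9, 21.4).
Mode of Gamma(α,β) for α≥1 is (α−1)/β = 193.9/21.4 = 9.0607.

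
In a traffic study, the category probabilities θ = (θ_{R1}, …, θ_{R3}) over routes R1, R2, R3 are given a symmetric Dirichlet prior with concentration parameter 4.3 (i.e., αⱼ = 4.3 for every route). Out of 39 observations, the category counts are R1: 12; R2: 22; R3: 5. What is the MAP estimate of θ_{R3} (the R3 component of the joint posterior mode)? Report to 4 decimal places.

0.1697

The Dirichlet prior is conjugate to the Multinomial likelihood: each posterior αⱼ = prior αⱼ + observed count nⱼ.
Posterior concentration: (16.3, 26.3, 9.3), total = 51.9.
Joint mode component: (α_{R3}−1)/(Σα−K) = 8.3/48.9 = 0.1697.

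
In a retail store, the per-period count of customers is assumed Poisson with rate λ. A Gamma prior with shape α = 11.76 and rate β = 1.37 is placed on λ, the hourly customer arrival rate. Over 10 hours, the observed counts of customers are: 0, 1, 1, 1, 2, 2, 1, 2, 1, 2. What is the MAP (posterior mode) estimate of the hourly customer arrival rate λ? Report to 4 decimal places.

2.0897

With a Gamma(shape α, rate β) prior, the Poisson likelihood is conjugate: the posterior is Gamma(α + ΣXᵢ, β + n).
Sum of counts S = 13 over n = 10 hours.
Posterior: Gamma(α+S, β+n) = Gamma(11.76+13, 1.37+10) = Gamma(24.76, 11.37).
Mode of Gamma(α,β) for α≥1 is (α−1)/β = 23.76/11.37 = 2.0897.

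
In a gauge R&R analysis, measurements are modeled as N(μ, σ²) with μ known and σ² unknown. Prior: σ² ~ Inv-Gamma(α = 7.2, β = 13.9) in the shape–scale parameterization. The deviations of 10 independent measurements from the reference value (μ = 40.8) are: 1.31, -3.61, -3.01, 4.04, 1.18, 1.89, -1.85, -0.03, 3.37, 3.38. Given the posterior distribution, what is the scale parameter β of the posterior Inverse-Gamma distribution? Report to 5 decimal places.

With known mean μ and an Inverse-Gamma(α, β) prior on σ², the Normal likelihood is conjugate: posterior is Inv-Gamma(α + n/2, β + Σ(xᵢ−μ)²/2).
Σ(xᵢ−μ)² = (1.31)² + (-3.61)² + (-3.01)² + (4.04)² + (1.18)² + (1.89)² + (-1.85)² + (-0.03)² + (3.37)² + (3.38)² = 71.2991.
Posterior: Inv-Gamma(7.2 + 10/2, 13.9 + 71.2991/2) = Inv-Gamma(12.20, 49.54955).
Posterior β = 49.54955.

49.54955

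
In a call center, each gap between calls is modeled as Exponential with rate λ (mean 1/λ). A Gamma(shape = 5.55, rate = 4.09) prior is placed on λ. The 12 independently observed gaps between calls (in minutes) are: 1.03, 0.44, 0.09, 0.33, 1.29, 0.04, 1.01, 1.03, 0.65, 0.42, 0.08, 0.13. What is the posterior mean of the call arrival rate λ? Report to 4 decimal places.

With a Gamma(shape α, rate β) prior on the exponential rate λ, the posterior after n observations with total T = Σxᵢ is Gamma(α+n, β+T).
Sum of observations T = 6.54 minutes; n = 12.
Posterior: Gamma(5.55+12, 4.09+6.54) = Gamma(17.55, 10.63).
Posterior mean of λ = α/β = 17.55/10.63 = 1.6510.

1.6510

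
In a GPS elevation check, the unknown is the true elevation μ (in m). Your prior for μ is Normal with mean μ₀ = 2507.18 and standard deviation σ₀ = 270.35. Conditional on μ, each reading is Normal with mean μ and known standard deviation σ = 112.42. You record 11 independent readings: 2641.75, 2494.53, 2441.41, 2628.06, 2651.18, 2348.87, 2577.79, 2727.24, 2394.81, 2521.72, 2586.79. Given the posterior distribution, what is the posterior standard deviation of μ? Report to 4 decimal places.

33.6326

For Normal data with known variance σ², a Normal(μ₀, σ₀²) prior on μ is conjugate. Posterior precision = 1/σ₀² + n/σ²; posterior mean is the precision-weighted average of μ₀ and x̄.
σ₀² = 270.35² = 73089.1225, σ² = 112.42² = 12638.2564; σ² + n·σ₀² = 12638.2564 + 11·73089.1225 = 816618.6039.
Posterior precision = 1/σ₀² + n/σ² = 1/73089.1225 + 11/12638.2564 = (σ² + n·σ₀²)/(σ₀²σ²) = 816618.6039/(73089.1225·12638.2564); posterior variance σₙ² = σ₀²σ²/(σ² + n·σ₀²) = 73089.1225·12638.2564/816618.6039 = 1131.151147.
Posterior SD = √σₙ² = √(73089.1225·12638.2564/816618.6039) = 33.6326.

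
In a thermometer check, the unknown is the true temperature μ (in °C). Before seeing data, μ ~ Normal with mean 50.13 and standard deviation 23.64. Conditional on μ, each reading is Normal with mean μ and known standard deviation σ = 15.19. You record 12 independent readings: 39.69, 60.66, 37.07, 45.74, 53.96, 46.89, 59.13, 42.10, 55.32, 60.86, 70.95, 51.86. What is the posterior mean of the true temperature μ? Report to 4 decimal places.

51.9563

For Normal data with known variance σ², a Normal(μ₀, σ₀²) prior on μ is conjugate. Posterior precision = 1/σ₀² + n/σ²; posterior mean is the precision-weighted average of μ₀ and x̄.
Σxᵢ = 39.69 + 60.66 + 37.07 + 45.74 + 53.96 + 46.89 + 59.13 + 42.10 + 55.32 + 60.86 + 70.95 + 51.86 = 624.23, so n·x̄ = 624.23.
σ₀² = 23.64² = 558.8496, σ² = 15.19² = 230.7361; σ² + n·σ₀² = 230.7361 + 12·558.8496 = 6936.9313.
Posterior mean = (μ₀/σ₀² + n·x̄/σ²)/(1/σ₀² + n/σ²) = (σ²·μ₀ + σ₀²·n·x̄)/(σ² + n·σ₀²) = (230.7361·50.13 + 558.8496·624.23)/6936.9313 = 360417.486501/6936.9313 = 51.9563.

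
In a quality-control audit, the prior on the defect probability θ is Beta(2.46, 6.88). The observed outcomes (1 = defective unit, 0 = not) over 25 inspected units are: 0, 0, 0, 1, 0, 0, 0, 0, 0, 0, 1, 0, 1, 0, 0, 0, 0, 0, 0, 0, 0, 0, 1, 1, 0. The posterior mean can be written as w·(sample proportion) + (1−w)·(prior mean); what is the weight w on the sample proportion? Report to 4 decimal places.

The Beta prior is conjugate to a Binomial/Bernoulli likelihood; the update adds successes to α and failures to β.
Posterior mean = (α₀+k)/(α₀+β₀+n) = [n/(α₀+β₀+n)]·(k/n) + [(α₀+β₀)/(α₀+β₀+n)]·α₀/(α₀+β₀), so only n and the prior enter the weight.
The weight on the data is w = n/(α₀+β₀+n) = 25/(2.46+6.88+25) = 25/34.34 = 0.7280.

0.7280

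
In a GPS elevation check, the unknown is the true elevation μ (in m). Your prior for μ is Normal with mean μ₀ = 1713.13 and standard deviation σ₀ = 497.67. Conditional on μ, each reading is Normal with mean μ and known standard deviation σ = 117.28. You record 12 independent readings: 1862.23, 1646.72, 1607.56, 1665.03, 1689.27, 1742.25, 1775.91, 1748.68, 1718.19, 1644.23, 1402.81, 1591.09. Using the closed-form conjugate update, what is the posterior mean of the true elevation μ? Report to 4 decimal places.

For Normal data with known variance σ², a Normal(μ₀, σ₀²) prior on μ is conjugate. Posterior precision = 1/σ₀² + n/σ²; posterior mean is the precision-weighted average of μ₀ and x̄.
Σxᵢ = 1862.23 + 1646.72 + 1607.56 + 1665.03 + 1689.27 + 1742.25 + 1775.91 + 1748.68 + 1718.19 + 1644.23 + 1402.81 + 1591.09 = 20093.97, so n·x̄ = 20093.97.
σ₀² = 497.67² = 247675.4289, σ² = 117.28² = 13754.5984; σ² + n·σ₀² = 13754.5984 + 12·247675.4289 = 2985859.7452.
Posterior mean = (μ₀/σ₀² + n·x̄/σ²)/(1/σ₀² + n/σ²) = (σ²·μ₀ + σ₀²·n·x̄)/(σ² + n·σ₀²) = (13754.5984·1713.13 + 247675.4289·20093.97)/2985859.7452 = 5000346053.210725/2985859.7452 = 1674.6755.

1674.6755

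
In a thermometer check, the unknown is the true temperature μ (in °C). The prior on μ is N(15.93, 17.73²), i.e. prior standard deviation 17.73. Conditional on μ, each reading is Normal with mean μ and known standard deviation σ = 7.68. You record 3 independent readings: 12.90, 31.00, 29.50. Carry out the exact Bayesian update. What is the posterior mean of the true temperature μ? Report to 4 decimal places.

23.9642

For Normal data with known variance σ², a Normal(μ₀, σ₀²) prior on μ is conjugate. Posterior precision = 1/σ₀² + n/σ²; posterior mean is the precision-weighted average of μ₀ and x̄.
Σxᵢ = 12.90 + 31.00 + 29.50 = 73.4, so n·x̄ = 73.4.
σ₀² = 17.73² = 314.3529, σ² = 7.68² = 58.9824; σ² + n·σ₀² = 58.9824 + 3·314.3529 = 1002.0411.
Posterior mean = (μ₀/σ₀² + n·x̄/σ²)/(1/σ₀² + n/σ²) = (σ²·μ₀ + σ₀²·n·x̄)/(σ² + n·σ₀²) = (58.9824·15.93 + 314.3529·73.4)/1002.0411 = 24013.092492/1002.0411 = 23.9642.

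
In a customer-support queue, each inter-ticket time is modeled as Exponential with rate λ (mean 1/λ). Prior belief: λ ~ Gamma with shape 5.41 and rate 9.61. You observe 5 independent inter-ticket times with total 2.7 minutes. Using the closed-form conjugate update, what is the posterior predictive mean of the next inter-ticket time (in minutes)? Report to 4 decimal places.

With a Gamma(shape α, rate β) prior on the exponential rate λ, the posterior after n observations with total T = Σxᵢ is Gamma(α+n, β+T).
Posterior: Gamma(5.41+5, 9.61+2.7) = Gamma(10.41, 12.31).
The predictive distribution for the next observation is Lomax; its mean is β/(α−1) = 12.31/9.41 = 1.3082.

1.3082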